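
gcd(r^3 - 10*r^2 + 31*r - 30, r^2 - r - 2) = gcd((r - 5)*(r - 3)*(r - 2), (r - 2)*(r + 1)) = r - 2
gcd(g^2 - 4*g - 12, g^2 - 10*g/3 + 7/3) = 1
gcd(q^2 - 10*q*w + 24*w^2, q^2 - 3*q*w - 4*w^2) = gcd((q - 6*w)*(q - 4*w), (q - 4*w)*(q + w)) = q - 4*w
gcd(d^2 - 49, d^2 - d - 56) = d + 7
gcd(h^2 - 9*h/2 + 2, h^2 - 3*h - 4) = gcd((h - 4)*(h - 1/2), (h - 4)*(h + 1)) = h - 4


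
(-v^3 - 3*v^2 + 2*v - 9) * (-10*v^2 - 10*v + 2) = 10*v^5 + 40*v^4 + 8*v^3 + 64*v^2 + 94*v - 18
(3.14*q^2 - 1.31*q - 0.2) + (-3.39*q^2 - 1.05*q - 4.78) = -0.25*q^2 - 2.36*q - 4.98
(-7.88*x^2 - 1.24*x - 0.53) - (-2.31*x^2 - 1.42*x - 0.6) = -5.57*x^2 + 0.18*x + 0.07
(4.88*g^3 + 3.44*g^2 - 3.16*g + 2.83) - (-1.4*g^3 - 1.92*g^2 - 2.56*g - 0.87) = 6.28*g^3 + 5.36*g^2 - 0.6*g + 3.7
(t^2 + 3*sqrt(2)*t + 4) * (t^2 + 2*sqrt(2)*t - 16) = t^4 + 5*sqrt(2)*t^3 - 40*sqrt(2)*t - 64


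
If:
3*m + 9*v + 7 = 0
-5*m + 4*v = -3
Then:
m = -1/57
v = -44/57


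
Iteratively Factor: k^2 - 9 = (k + 3)*(k - 3)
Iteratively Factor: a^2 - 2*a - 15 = (a + 3)*(a - 5)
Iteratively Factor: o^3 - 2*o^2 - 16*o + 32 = (o - 4)*(o^2 + 2*o - 8) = (o - 4)*(o + 4)*(o - 2)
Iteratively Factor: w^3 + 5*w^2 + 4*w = (w + 1)*(w^2 + 4*w) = w*(w + 1)*(w + 4)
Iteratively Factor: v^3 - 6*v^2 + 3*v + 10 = (v - 2)*(v^2 - 4*v - 5) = (v - 5)*(v - 2)*(v + 1)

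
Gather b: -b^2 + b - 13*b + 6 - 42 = -b^2 - 12*b - 36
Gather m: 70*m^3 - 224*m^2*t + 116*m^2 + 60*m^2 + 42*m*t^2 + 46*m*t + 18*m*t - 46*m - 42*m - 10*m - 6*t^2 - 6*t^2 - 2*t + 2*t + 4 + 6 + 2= 70*m^3 + m^2*(176 - 224*t) + m*(42*t^2 + 64*t - 98) - 12*t^2 + 12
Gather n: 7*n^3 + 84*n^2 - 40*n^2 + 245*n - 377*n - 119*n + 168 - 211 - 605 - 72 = 7*n^3 + 44*n^2 - 251*n - 720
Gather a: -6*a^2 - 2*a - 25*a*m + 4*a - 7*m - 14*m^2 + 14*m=-6*a^2 + a*(2 - 25*m) - 14*m^2 + 7*m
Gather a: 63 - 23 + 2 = 42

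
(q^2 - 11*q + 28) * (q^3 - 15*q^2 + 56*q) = q^5 - 26*q^4 + 249*q^3 - 1036*q^2 + 1568*q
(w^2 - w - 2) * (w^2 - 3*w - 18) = w^4 - 4*w^3 - 17*w^2 + 24*w + 36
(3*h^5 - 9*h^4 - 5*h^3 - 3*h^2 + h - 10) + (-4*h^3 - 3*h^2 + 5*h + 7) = 3*h^5 - 9*h^4 - 9*h^3 - 6*h^2 + 6*h - 3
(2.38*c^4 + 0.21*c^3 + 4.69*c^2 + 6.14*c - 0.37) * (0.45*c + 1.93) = 1.071*c^5 + 4.6879*c^4 + 2.5158*c^3 + 11.8147*c^2 + 11.6837*c - 0.7141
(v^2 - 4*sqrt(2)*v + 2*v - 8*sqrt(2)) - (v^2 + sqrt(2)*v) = -5*sqrt(2)*v + 2*v - 8*sqrt(2)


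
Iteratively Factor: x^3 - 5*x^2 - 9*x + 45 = (x + 3)*(x^2 - 8*x + 15) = (x - 3)*(x + 3)*(x - 5)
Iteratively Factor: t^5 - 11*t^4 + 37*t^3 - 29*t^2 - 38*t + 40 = (t - 1)*(t^4 - 10*t^3 + 27*t^2 - 2*t - 40) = (t - 1)*(t + 1)*(t^3 - 11*t^2 + 38*t - 40) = (t - 2)*(t - 1)*(t + 1)*(t^2 - 9*t + 20) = (t - 5)*(t - 2)*(t - 1)*(t + 1)*(t - 4)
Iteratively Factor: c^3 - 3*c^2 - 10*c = (c)*(c^2 - 3*c - 10) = c*(c + 2)*(c - 5)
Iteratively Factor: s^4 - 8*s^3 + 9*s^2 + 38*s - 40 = (s - 5)*(s^3 - 3*s^2 - 6*s + 8) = (s - 5)*(s - 1)*(s^2 - 2*s - 8) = (s - 5)*(s - 1)*(s + 2)*(s - 4)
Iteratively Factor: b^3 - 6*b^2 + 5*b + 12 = (b + 1)*(b^2 - 7*b + 12) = (b - 3)*(b + 1)*(b - 4)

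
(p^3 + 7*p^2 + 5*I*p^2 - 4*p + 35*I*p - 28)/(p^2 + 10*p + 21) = (p^2 + 5*I*p - 4)/(p + 3)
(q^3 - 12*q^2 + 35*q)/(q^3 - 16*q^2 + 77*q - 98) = q*(q - 5)/(q^2 - 9*q + 14)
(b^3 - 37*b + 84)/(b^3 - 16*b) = (b^2 + 4*b - 21)/(b*(b + 4))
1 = 1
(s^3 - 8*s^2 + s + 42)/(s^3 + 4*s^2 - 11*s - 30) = (s - 7)/(s + 5)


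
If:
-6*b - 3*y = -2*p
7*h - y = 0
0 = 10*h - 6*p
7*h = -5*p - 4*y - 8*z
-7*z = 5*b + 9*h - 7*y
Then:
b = 0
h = 0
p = 0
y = 0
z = 0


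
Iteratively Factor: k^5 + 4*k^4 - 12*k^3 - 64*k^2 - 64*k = (k + 2)*(k^4 + 2*k^3 - 16*k^2 - 32*k) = k*(k + 2)*(k^3 + 2*k^2 - 16*k - 32) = k*(k + 2)^2*(k^2 - 16) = k*(k + 2)^2*(k + 4)*(k - 4)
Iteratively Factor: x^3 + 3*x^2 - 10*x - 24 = (x + 4)*(x^2 - x - 6) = (x - 3)*(x + 4)*(x + 2)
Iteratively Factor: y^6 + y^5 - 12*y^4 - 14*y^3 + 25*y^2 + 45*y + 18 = (y - 2)*(y^5 + 3*y^4 - 6*y^3 - 26*y^2 - 27*y - 9) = (y - 2)*(y + 1)*(y^4 + 2*y^3 - 8*y^2 - 18*y - 9) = (y - 3)*(y - 2)*(y + 1)*(y^3 + 5*y^2 + 7*y + 3) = (y - 3)*(y - 2)*(y + 1)*(y + 3)*(y^2 + 2*y + 1) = (y - 3)*(y - 2)*(y + 1)^2*(y + 3)*(y + 1)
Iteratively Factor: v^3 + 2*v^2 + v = (v)*(v^2 + 2*v + 1) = v*(v + 1)*(v + 1)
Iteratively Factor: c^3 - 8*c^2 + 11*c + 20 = (c - 4)*(c^2 - 4*c - 5) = (c - 5)*(c - 4)*(c + 1)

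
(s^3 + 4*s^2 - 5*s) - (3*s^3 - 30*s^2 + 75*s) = -2*s^3 + 34*s^2 - 80*s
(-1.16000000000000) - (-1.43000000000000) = 0.270000000000000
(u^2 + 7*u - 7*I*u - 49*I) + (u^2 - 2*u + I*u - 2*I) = 2*u^2 + 5*u - 6*I*u - 51*I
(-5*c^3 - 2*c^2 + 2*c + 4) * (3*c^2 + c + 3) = -15*c^5 - 11*c^4 - 11*c^3 + 8*c^2 + 10*c + 12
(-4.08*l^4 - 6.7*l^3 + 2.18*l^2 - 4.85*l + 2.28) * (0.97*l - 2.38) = -3.9576*l^5 + 3.2114*l^4 + 18.0606*l^3 - 9.8929*l^2 + 13.7546*l - 5.4264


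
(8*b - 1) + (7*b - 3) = 15*b - 4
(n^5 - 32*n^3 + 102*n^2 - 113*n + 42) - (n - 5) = n^5 - 32*n^3 + 102*n^2 - 114*n + 47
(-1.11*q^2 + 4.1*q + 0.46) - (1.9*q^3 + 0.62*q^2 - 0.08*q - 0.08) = -1.9*q^3 - 1.73*q^2 + 4.18*q + 0.54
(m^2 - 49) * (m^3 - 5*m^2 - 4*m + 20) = m^5 - 5*m^4 - 53*m^3 + 265*m^2 + 196*m - 980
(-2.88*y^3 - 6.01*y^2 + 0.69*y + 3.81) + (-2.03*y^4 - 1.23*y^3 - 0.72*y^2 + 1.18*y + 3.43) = -2.03*y^4 - 4.11*y^3 - 6.73*y^2 + 1.87*y + 7.24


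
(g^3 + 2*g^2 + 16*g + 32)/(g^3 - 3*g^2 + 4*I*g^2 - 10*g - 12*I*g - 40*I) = (g - 4*I)/(g - 5)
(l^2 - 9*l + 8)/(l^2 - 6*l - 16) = (l - 1)/(l + 2)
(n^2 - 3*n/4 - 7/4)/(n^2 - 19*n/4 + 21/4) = (n + 1)/(n - 3)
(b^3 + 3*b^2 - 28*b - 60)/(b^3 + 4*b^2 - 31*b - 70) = (b + 6)/(b + 7)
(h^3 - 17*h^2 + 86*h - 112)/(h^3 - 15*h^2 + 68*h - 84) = (h - 8)/(h - 6)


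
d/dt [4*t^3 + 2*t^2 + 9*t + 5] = 12*t^2 + 4*t + 9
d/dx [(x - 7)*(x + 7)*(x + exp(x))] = x^2*exp(x) + 3*x^2 + 2*x*exp(x) - 49*exp(x) - 49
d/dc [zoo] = 0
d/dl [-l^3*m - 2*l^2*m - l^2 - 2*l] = -3*l^2*m - 4*l*m - 2*l - 2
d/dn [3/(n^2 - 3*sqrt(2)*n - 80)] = 3*(-2*n + 3*sqrt(2))/(-n^2 + 3*sqrt(2)*n + 80)^2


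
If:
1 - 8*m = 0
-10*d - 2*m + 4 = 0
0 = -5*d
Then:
No Solution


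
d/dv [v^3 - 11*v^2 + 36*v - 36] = 3*v^2 - 22*v + 36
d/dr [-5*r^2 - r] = -10*r - 1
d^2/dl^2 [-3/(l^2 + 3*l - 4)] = 6*(l^2 + 3*l - (2*l + 3)^2 - 4)/(l^2 + 3*l - 4)^3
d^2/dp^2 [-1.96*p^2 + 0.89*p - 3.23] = -3.92000000000000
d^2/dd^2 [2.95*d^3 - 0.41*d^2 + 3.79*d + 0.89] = 17.7*d - 0.82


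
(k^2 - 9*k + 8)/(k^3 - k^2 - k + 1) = (k - 8)/(k^2 - 1)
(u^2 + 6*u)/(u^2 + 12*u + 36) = u/(u + 6)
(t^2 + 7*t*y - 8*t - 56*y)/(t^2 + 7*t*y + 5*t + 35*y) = (t - 8)/(t + 5)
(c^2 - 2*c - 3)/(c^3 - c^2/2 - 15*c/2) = 2*(c + 1)/(c*(2*c + 5))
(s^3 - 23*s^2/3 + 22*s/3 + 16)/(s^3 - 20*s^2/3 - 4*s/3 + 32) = (s + 1)/(s + 2)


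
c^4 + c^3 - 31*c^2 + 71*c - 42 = (c - 3)*(c - 2)*(c - 1)*(c + 7)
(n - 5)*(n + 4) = n^2 - n - 20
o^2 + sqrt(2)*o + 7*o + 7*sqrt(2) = (o + 7)*(o + sqrt(2))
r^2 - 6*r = r*(r - 6)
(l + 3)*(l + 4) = l^2 + 7*l + 12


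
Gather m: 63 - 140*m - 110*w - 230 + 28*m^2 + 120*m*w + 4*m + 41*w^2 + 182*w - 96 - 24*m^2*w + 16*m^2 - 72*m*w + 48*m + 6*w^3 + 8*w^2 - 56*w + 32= m^2*(44 - 24*w) + m*(48*w - 88) + 6*w^3 + 49*w^2 + 16*w - 231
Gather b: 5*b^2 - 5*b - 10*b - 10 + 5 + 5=5*b^2 - 15*b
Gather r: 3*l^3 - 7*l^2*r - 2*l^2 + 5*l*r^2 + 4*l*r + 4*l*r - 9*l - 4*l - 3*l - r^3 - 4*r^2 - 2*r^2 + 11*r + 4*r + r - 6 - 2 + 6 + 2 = 3*l^3 - 2*l^2 - 16*l - r^3 + r^2*(5*l - 6) + r*(-7*l^2 + 8*l + 16)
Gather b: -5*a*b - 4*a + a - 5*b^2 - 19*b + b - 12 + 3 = -3*a - 5*b^2 + b*(-5*a - 18) - 9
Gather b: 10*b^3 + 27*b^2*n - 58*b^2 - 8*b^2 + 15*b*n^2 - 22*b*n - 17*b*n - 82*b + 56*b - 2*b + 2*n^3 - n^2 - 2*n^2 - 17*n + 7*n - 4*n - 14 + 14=10*b^3 + b^2*(27*n - 66) + b*(15*n^2 - 39*n - 28) + 2*n^3 - 3*n^2 - 14*n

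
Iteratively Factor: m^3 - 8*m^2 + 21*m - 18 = (m - 3)*(m^2 - 5*m + 6) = (m - 3)*(m - 2)*(m - 3)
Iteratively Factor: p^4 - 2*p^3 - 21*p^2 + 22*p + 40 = (p - 5)*(p^3 + 3*p^2 - 6*p - 8) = (p - 5)*(p + 4)*(p^2 - p - 2) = (p - 5)*(p - 2)*(p + 4)*(p + 1)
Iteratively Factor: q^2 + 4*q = (q + 4)*(q)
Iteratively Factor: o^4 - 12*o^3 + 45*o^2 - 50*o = (o - 5)*(o^3 - 7*o^2 + 10*o) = (o - 5)*(o - 2)*(o^2 - 5*o) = o*(o - 5)*(o - 2)*(o - 5)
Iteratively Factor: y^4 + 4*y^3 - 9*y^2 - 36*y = (y + 4)*(y^3 - 9*y) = y*(y + 4)*(y^2 - 9) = y*(y - 3)*(y + 4)*(y + 3)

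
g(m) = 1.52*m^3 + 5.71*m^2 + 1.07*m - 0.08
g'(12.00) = 794.75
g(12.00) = 3461.56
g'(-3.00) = 7.85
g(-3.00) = 7.06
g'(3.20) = 84.31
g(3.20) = 111.62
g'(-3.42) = 15.35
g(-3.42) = 2.24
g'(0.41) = 6.52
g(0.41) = 1.42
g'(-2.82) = 5.13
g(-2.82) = 8.22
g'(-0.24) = -1.41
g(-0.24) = -0.03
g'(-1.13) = -6.01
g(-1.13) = 3.81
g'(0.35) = 5.63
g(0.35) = 1.06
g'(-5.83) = 89.48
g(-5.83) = -113.44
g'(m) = 4.56*m^2 + 11.42*m + 1.07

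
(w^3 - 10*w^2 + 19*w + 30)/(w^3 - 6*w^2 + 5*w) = (w^2 - 5*w - 6)/(w*(w - 1))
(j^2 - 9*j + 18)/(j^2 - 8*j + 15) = (j - 6)/(j - 5)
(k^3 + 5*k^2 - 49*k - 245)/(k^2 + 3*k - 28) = (k^2 - 2*k - 35)/(k - 4)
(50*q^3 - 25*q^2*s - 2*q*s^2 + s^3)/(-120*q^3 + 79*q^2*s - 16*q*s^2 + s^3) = (-10*q^2 + 3*q*s + s^2)/(24*q^2 - 11*q*s + s^2)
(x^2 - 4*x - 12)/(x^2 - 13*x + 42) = (x + 2)/(x - 7)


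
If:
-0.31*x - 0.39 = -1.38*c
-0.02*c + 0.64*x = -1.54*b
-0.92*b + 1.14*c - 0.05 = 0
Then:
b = 0.18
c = 0.19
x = -0.42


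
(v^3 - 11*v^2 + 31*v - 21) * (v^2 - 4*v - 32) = v^5 - 15*v^4 + 43*v^3 + 207*v^2 - 908*v + 672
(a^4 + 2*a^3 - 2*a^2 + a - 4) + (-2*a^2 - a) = a^4 + 2*a^3 - 4*a^2 - 4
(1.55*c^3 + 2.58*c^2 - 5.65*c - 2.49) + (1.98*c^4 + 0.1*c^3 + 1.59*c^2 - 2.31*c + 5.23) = 1.98*c^4 + 1.65*c^3 + 4.17*c^2 - 7.96*c + 2.74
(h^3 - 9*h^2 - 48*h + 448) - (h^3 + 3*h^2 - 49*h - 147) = -12*h^2 + h + 595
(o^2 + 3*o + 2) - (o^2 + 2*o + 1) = o + 1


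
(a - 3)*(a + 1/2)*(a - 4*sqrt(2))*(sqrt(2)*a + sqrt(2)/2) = sqrt(2)*a^4 - 8*a^3 - 2*sqrt(2)*a^3 - 11*sqrt(2)*a^2/4 + 16*a^2 - 3*sqrt(2)*a/4 + 22*a + 6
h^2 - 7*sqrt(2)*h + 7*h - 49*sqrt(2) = (h + 7)*(h - 7*sqrt(2))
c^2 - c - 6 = (c - 3)*(c + 2)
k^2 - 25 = (k - 5)*(k + 5)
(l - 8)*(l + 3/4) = l^2 - 29*l/4 - 6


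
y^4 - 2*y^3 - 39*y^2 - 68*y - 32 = (y - 8)*(y + 1)^2*(y + 4)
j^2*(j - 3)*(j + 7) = j^4 + 4*j^3 - 21*j^2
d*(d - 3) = d^2 - 3*d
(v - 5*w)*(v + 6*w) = v^2 + v*w - 30*w^2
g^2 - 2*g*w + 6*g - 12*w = (g + 6)*(g - 2*w)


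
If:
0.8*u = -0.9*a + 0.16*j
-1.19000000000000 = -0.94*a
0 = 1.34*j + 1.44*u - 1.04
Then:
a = 1.27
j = 1.90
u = -1.04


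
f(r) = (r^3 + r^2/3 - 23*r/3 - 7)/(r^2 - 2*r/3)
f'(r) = (2/3 - 2*r)*(r^3 + r^2/3 - 23*r/3 - 7)/(r^2 - 2*r/3)^2 + (3*r^2 + 2*r/3 - 23/3)/(r^2 - 2*r/3)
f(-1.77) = 0.48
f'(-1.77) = 0.60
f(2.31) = -2.79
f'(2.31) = 5.51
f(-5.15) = -3.18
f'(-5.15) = 1.12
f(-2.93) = -0.65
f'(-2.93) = 1.13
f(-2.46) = -0.13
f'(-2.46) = 1.06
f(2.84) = -0.51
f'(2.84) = 3.40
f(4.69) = 3.58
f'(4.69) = 1.60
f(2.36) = -2.53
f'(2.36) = 5.22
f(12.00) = 12.33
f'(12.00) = 1.06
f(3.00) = 0.00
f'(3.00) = 3.05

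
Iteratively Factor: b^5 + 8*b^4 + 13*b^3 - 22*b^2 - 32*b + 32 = (b + 4)*(b^4 + 4*b^3 - 3*b^2 - 10*b + 8) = (b - 1)*(b + 4)*(b^3 + 5*b^2 + 2*b - 8) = (b - 1)*(b + 2)*(b + 4)*(b^2 + 3*b - 4) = (b - 1)^2*(b + 2)*(b + 4)*(b + 4)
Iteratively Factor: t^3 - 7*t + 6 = (t - 1)*(t^2 + t - 6) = (t - 2)*(t - 1)*(t + 3)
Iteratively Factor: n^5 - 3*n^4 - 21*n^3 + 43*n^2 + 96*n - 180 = (n - 2)*(n^4 - n^3 - 23*n^2 - 3*n + 90) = (n - 2)*(n + 3)*(n^3 - 4*n^2 - 11*n + 30) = (n - 2)^2*(n + 3)*(n^2 - 2*n - 15) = (n - 5)*(n - 2)^2*(n + 3)*(n + 3)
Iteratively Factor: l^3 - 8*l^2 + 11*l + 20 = (l - 4)*(l^2 - 4*l - 5) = (l - 5)*(l - 4)*(l + 1)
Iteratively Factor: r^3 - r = (r + 1)*(r^2 - r) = (r - 1)*(r + 1)*(r)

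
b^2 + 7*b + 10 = (b + 2)*(b + 5)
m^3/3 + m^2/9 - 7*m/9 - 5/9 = (m/3 + 1/3)*(m - 5/3)*(m + 1)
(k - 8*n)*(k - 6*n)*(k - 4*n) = k^3 - 18*k^2*n + 104*k*n^2 - 192*n^3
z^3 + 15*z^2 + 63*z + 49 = (z + 1)*(z + 7)^2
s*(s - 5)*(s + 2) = s^3 - 3*s^2 - 10*s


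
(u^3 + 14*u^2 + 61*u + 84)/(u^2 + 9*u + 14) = (u^2 + 7*u + 12)/(u + 2)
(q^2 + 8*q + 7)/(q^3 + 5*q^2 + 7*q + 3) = (q + 7)/(q^2 + 4*q + 3)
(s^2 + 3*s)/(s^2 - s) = (s + 3)/(s - 1)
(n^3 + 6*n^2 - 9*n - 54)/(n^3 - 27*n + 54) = (n + 3)/(n - 3)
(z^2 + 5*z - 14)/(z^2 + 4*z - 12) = (z + 7)/(z + 6)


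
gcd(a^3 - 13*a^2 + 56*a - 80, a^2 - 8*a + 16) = a^2 - 8*a + 16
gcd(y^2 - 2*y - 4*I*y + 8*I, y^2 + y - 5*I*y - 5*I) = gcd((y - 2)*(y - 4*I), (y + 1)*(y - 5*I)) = 1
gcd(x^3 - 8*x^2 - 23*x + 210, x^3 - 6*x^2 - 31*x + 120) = x + 5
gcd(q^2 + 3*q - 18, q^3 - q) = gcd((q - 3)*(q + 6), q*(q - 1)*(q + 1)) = 1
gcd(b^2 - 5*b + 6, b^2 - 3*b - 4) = 1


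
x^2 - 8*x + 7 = (x - 7)*(x - 1)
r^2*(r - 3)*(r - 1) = r^4 - 4*r^3 + 3*r^2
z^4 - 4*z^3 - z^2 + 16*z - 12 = (z - 3)*(z - 2)*(z - 1)*(z + 2)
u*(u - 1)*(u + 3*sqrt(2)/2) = u^3 - u^2 + 3*sqrt(2)*u^2/2 - 3*sqrt(2)*u/2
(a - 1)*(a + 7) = a^2 + 6*a - 7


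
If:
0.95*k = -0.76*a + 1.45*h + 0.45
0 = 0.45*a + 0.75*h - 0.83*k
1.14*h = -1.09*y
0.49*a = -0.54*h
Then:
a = 0.25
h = -0.23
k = -0.07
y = 0.24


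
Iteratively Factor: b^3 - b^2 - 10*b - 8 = (b + 2)*(b^2 - 3*b - 4) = (b - 4)*(b + 2)*(b + 1)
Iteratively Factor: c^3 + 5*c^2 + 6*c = (c + 2)*(c^2 + 3*c) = c*(c + 2)*(c + 3)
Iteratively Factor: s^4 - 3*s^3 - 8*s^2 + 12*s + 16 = (s + 2)*(s^3 - 5*s^2 + 2*s + 8) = (s + 1)*(s + 2)*(s^2 - 6*s + 8) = (s - 2)*(s + 1)*(s + 2)*(s - 4)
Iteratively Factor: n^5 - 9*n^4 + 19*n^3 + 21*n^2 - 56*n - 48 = (n - 4)*(n^4 - 5*n^3 - n^2 + 17*n + 12) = (n - 4)*(n + 1)*(n^3 - 6*n^2 + 5*n + 12) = (n - 4)*(n + 1)^2*(n^2 - 7*n + 12) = (n - 4)*(n - 3)*(n + 1)^2*(n - 4)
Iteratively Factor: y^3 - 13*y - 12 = (y + 3)*(y^2 - 3*y - 4) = (y - 4)*(y + 3)*(y + 1)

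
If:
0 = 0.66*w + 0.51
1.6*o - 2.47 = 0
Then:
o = 1.54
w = -0.77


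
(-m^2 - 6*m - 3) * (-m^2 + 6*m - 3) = m^4 - 30*m^2 + 9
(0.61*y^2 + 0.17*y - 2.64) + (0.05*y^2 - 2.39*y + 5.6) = 0.66*y^2 - 2.22*y + 2.96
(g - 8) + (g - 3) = 2*g - 11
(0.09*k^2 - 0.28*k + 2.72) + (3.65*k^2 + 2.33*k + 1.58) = 3.74*k^2 + 2.05*k + 4.3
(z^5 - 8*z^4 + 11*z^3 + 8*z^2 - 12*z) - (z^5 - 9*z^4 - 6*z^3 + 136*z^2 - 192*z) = z^4 + 17*z^3 - 128*z^2 + 180*z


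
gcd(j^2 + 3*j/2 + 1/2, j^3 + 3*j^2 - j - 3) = j + 1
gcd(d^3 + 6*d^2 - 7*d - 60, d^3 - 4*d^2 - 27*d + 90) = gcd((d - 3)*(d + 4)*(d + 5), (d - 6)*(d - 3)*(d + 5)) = d^2 + 2*d - 15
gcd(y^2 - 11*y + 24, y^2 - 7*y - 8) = y - 8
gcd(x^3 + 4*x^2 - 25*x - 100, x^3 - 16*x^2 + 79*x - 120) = x - 5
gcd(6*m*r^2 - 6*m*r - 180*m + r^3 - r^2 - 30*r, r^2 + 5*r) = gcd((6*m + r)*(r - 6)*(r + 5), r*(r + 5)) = r + 5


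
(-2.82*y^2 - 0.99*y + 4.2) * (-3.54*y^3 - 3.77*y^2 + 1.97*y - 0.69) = 9.9828*y^5 + 14.136*y^4 - 16.6911*y^3 - 15.8385*y^2 + 8.9571*y - 2.898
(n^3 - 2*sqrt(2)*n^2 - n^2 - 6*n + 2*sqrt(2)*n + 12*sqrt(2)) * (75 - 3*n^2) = -3*n^5 + 3*n^4 + 6*sqrt(2)*n^4 - 6*sqrt(2)*n^3 + 93*n^3 - 186*sqrt(2)*n^2 - 75*n^2 - 450*n + 150*sqrt(2)*n + 900*sqrt(2)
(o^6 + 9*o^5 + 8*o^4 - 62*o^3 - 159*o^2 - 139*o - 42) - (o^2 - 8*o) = o^6 + 9*o^5 + 8*o^4 - 62*o^3 - 160*o^2 - 131*o - 42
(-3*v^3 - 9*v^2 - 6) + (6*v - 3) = -3*v^3 - 9*v^2 + 6*v - 9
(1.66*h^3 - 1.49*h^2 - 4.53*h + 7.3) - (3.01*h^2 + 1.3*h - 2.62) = 1.66*h^3 - 4.5*h^2 - 5.83*h + 9.92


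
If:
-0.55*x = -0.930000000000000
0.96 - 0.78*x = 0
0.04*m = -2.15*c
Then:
No Solution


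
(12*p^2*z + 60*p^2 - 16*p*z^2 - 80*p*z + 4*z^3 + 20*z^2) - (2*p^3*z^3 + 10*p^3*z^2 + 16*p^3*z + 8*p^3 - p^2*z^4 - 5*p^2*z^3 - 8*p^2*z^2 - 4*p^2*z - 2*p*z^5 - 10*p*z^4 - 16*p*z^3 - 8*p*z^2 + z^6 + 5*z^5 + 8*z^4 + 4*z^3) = -2*p^3*z^3 - 10*p^3*z^2 - 16*p^3*z - 8*p^3 + p^2*z^4 + 5*p^2*z^3 + 8*p^2*z^2 + 16*p^2*z + 60*p^2 + 2*p*z^5 + 10*p*z^4 + 16*p*z^3 - 8*p*z^2 - 80*p*z - z^6 - 5*z^5 - 8*z^4 + 20*z^2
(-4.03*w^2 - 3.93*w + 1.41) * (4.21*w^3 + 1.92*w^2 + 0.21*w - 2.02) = -16.9663*w^5 - 24.2829*w^4 - 2.4558*w^3 + 10.0225*w^2 + 8.2347*w - 2.8482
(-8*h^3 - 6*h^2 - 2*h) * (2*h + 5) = -16*h^4 - 52*h^3 - 34*h^2 - 10*h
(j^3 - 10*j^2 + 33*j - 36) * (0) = 0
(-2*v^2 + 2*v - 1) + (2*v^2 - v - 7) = v - 8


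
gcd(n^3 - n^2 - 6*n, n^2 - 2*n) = n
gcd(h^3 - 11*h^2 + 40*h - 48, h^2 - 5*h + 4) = h - 4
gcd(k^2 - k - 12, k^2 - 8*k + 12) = 1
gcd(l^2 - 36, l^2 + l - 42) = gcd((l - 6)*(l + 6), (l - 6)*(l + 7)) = l - 6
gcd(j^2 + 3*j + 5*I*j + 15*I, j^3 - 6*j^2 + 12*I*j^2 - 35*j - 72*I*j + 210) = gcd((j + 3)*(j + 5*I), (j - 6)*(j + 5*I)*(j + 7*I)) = j + 5*I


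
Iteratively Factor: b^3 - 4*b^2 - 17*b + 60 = (b - 3)*(b^2 - b - 20) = (b - 3)*(b + 4)*(b - 5)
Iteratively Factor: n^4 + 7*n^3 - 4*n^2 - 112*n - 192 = (n + 4)*(n^3 + 3*n^2 - 16*n - 48) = (n + 4)^2*(n^2 - n - 12) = (n + 3)*(n + 4)^2*(n - 4)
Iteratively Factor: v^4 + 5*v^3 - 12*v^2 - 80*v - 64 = (v + 4)*(v^3 + v^2 - 16*v - 16) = (v + 4)^2*(v^2 - 3*v - 4) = (v - 4)*(v + 4)^2*(v + 1)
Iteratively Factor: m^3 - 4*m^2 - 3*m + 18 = (m - 3)*(m^2 - m - 6) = (m - 3)*(m + 2)*(m - 3)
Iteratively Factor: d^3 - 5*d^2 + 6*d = (d - 2)*(d^2 - 3*d) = (d - 3)*(d - 2)*(d)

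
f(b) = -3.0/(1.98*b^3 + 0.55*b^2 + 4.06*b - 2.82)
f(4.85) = -0.01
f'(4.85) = 0.01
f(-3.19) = 0.04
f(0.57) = -75.80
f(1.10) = -0.61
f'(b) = -3.0*(-5.94*b^2 - 1.1*b - 4.06)/(1.98*b^3 + 0.55*b^2 + 4.06*b - 2.82)^2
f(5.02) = -0.01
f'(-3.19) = 0.03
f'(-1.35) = 0.27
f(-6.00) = 0.01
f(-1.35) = 0.25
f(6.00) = -0.01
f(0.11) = 1.27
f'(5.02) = 0.01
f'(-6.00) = 0.00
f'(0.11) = 2.28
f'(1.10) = 1.53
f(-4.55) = 0.02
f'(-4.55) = 0.01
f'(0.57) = 12673.23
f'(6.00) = 0.00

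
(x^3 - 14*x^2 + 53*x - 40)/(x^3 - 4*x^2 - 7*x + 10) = (x - 8)/(x + 2)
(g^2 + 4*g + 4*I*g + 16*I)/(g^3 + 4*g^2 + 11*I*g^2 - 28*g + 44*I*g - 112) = 1/(g + 7*I)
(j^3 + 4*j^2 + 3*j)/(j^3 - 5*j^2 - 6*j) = (j + 3)/(j - 6)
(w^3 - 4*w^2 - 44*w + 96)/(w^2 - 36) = (w^2 - 10*w + 16)/(w - 6)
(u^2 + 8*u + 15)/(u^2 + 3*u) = (u + 5)/u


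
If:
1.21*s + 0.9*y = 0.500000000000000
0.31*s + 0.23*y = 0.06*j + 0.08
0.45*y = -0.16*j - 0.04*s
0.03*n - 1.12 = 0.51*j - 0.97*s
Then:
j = 0.80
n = 29.34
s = 0.67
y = -0.35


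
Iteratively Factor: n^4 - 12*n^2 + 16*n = (n + 4)*(n^3 - 4*n^2 + 4*n) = (n - 2)*(n + 4)*(n^2 - 2*n) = n*(n - 2)*(n + 4)*(n - 2)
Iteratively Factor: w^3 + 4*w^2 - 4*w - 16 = (w - 2)*(w^2 + 6*w + 8) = (w - 2)*(w + 4)*(w + 2)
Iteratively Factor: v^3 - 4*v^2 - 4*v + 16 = (v - 4)*(v^2 - 4) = (v - 4)*(v + 2)*(v - 2)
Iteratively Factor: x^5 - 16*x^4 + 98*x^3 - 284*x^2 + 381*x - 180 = (x - 3)*(x^4 - 13*x^3 + 59*x^2 - 107*x + 60) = (x - 4)*(x - 3)*(x^3 - 9*x^2 + 23*x - 15) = (x - 4)*(x - 3)^2*(x^2 - 6*x + 5) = (x - 5)*(x - 4)*(x - 3)^2*(x - 1)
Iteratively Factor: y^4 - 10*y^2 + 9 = (y - 3)*(y^3 + 3*y^2 - y - 3) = (y - 3)*(y - 1)*(y^2 + 4*y + 3) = (y - 3)*(y - 1)*(y + 3)*(y + 1)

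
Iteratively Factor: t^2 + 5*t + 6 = (t + 2)*(t + 3)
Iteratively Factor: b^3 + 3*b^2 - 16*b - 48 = (b + 4)*(b^2 - b - 12) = (b - 4)*(b + 4)*(b + 3)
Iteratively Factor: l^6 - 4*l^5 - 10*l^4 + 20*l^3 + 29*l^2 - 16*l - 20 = (l + 1)*(l^5 - 5*l^4 - 5*l^3 + 25*l^2 + 4*l - 20) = (l - 5)*(l + 1)*(l^4 - 5*l^2 + 4) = (l - 5)*(l + 1)*(l + 2)*(l^3 - 2*l^2 - l + 2) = (l - 5)*(l + 1)^2*(l + 2)*(l^2 - 3*l + 2) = (l - 5)*(l - 2)*(l + 1)^2*(l + 2)*(l - 1)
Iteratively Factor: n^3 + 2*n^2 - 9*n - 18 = (n + 2)*(n^2 - 9) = (n - 3)*(n + 2)*(n + 3)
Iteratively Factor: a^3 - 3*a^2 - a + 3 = (a - 3)*(a^2 - 1) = (a - 3)*(a - 1)*(a + 1)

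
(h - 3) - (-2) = h - 1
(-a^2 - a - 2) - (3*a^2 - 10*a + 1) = -4*a^2 + 9*a - 3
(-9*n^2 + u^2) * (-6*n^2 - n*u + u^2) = 54*n^4 + 9*n^3*u - 15*n^2*u^2 - n*u^3 + u^4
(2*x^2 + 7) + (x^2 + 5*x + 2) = 3*x^2 + 5*x + 9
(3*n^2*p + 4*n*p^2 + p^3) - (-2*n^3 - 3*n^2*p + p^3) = 2*n^3 + 6*n^2*p + 4*n*p^2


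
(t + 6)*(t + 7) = t^2 + 13*t + 42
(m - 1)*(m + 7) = m^2 + 6*m - 7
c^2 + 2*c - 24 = (c - 4)*(c + 6)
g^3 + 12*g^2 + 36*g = g*(g + 6)^2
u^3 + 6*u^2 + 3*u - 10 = (u - 1)*(u + 2)*(u + 5)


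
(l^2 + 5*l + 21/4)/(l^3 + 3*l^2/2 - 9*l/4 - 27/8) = 2*(2*l + 7)/(4*l^2 - 9)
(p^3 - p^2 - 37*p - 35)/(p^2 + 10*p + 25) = (p^2 - 6*p - 7)/(p + 5)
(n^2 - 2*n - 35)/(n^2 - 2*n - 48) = (-n^2 + 2*n + 35)/(-n^2 + 2*n + 48)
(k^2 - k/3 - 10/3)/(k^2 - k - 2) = (k + 5/3)/(k + 1)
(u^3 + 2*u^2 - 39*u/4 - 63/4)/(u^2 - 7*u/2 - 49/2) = (2*u^2 - 3*u - 9)/(2*(u - 7))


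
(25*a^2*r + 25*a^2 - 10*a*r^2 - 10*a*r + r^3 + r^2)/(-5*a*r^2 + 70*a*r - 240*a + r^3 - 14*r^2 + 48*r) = (-5*a*r - 5*a + r^2 + r)/(r^2 - 14*r + 48)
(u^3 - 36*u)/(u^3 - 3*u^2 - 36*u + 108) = u/(u - 3)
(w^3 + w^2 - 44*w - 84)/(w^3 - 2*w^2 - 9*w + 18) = (w^3 + w^2 - 44*w - 84)/(w^3 - 2*w^2 - 9*w + 18)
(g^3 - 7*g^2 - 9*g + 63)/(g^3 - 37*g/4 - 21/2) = 4*(-g^3 + 7*g^2 + 9*g - 63)/(-4*g^3 + 37*g + 42)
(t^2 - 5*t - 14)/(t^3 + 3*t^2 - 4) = (t - 7)/(t^2 + t - 2)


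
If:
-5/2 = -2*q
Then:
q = 5/4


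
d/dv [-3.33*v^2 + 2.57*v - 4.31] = 2.57 - 6.66*v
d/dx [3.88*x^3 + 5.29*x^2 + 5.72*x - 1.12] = 11.64*x^2 + 10.58*x + 5.72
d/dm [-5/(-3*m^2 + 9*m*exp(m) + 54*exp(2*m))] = 5*(3*m*exp(m) - 2*m + 36*exp(2*m) + 3*exp(m))/(3*(-m^2 + 3*m*exp(m) + 18*exp(2*m))^2)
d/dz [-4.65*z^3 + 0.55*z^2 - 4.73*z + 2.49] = -13.95*z^2 + 1.1*z - 4.73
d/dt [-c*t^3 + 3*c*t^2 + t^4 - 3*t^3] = t*(-3*c*t + 6*c + 4*t^2 - 9*t)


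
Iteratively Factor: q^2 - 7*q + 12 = (q - 3)*(q - 4)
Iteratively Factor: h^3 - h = (h + 1)*(h^2 - h) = (h - 1)*(h + 1)*(h)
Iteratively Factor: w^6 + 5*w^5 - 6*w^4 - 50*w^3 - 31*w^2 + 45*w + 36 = (w + 1)*(w^5 + 4*w^4 - 10*w^3 - 40*w^2 + 9*w + 36) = (w + 1)*(w + 3)*(w^4 + w^3 - 13*w^2 - w + 12) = (w + 1)^2*(w + 3)*(w^3 - 13*w + 12) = (w - 1)*(w + 1)^2*(w + 3)*(w^2 + w - 12) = (w - 1)*(w + 1)^2*(w + 3)*(w + 4)*(w - 3)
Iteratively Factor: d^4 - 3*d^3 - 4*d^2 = (d)*(d^3 - 3*d^2 - 4*d) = d*(d - 4)*(d^2 + d) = d^2*(d - 4)*(d + 1)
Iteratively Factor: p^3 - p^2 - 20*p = (p + 4)*(p^2 - 5*p) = (p - 5)*(p + 4)*(p)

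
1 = 1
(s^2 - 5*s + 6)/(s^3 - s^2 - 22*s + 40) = (s - 3)/(s^2 + s - 20)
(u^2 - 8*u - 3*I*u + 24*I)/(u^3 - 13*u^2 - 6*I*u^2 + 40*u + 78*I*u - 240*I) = (u - 3*I)/(u^2 - u*(5 + 6*I) + 30*I)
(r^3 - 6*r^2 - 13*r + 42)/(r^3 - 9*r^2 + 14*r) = (r + 3)/r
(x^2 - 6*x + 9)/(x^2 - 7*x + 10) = (x^2 - 6*x + 9)/(x^2 - 7*x + 10)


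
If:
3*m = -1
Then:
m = -1/3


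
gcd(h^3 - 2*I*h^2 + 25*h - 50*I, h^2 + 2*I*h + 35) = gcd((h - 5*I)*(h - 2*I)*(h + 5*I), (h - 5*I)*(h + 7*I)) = h - 5*I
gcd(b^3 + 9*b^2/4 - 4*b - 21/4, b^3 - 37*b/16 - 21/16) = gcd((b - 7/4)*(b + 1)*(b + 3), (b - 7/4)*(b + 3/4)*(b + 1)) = b^2 - 3*b/4 - 7/4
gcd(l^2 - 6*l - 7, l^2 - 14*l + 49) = l - 7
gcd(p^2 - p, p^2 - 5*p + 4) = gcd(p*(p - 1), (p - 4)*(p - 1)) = p - 1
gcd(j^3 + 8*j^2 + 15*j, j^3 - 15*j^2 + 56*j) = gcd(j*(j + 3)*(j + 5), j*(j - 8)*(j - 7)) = j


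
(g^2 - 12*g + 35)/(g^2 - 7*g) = (g - 5)/g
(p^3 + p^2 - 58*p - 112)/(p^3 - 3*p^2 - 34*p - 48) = (p + 7)/(p + 3)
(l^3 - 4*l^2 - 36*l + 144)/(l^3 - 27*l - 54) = (l^2 + 2*l - 24)/(l^2 + 6*l + 9)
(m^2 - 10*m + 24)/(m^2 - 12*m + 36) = (m - 4)/(m - 6)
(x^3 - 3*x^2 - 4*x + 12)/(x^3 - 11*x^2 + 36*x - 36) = (x + 2)/(x - 6)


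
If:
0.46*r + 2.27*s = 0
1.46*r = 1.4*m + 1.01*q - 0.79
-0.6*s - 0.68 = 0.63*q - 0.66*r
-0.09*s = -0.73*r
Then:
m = 1.34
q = -1.08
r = 0.00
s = 0.00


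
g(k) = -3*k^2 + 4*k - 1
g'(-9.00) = 58.00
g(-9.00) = -280.00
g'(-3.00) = 22.00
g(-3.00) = -40.00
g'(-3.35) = 24.10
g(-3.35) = -48.07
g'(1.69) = -6.14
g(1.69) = -2.81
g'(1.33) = -3.98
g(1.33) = -0.99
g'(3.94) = -19.64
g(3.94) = -31.81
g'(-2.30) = 17.80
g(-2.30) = -26.07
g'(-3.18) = 23.08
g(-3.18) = -44.06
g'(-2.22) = 17.32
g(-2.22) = -24.67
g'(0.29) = 2.26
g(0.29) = -0.09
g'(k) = 4 - 6*k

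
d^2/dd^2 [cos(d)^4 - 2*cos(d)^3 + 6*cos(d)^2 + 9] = -16*sin(d)^4 + 44*sin(d)^2 + 3*cos(d)/2 + 9*cos(3*d)/2 - 16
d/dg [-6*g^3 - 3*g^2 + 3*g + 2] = -18*g^2 - 6*g + 3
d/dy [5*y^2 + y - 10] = 10*y + 1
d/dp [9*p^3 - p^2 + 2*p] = 27*p^2 - 2*p + 2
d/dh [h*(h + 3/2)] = 2*h + 3/2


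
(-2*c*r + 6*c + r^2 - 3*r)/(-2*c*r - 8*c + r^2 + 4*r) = (r - 3)/(r + 4)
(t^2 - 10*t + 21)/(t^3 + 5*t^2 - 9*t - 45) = (t - 7)/(t^2 + 8*t + 15)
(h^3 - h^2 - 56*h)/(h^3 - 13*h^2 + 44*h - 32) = h*(h + 7)/(h^2 - 5*h + 4)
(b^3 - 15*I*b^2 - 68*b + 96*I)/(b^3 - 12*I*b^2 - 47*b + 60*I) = (b - 8*I)/(b - 5*I)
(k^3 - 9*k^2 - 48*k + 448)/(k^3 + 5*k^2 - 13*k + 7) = (k^2 - 16*k + 64)/(k^2 - 2*k + 1)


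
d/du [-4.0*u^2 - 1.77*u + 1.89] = -8.0*u - 1.77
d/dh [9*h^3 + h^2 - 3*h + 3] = 27*h^2 + 2*h - 3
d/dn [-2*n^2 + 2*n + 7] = 2 - 4*n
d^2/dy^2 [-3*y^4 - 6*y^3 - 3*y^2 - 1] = -36*y^2 - 36*y - 6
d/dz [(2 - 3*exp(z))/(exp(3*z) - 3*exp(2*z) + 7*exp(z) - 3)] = (6*exp(3*z) - 15*exp(2*z) + 12*exp(z) - 5)*exp(z)/(exp(6*z) - 6*exp(5*z) + 23*exp(4*z) - 48*exp(3*z) + 67*exp(2*z) - 42*exp(z) + 9)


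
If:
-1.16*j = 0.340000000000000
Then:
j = -0.29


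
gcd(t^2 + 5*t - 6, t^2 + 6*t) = t + 6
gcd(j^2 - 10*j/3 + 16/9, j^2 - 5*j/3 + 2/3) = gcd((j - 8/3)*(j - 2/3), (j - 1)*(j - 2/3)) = j - 2/3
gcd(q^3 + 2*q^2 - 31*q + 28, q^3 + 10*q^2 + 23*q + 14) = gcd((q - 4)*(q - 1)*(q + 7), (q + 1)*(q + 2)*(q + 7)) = q + 7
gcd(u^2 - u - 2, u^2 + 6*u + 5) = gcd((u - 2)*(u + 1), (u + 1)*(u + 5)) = u + 1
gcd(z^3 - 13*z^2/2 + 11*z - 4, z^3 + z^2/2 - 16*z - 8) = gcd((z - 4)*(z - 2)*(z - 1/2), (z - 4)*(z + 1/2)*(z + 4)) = z - 4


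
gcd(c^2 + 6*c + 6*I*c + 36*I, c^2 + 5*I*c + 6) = c + 6*I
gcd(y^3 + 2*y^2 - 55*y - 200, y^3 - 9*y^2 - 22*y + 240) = y^2 - 3*y - 40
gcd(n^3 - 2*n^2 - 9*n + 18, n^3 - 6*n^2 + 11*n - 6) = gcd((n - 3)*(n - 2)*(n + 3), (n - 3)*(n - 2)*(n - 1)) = n^2 - 5*n + 6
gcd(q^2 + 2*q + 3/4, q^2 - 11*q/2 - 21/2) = q + 3/2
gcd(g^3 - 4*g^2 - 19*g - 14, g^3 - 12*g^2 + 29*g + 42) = g^2 - 6*g - 7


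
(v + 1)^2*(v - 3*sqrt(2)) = v^3 - 3*sqrt(2)*v^2 + 2*v^2 - 6*sqrt(2)*v + v - 3*sqrt(2)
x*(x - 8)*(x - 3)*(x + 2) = x^4 - 9*x^3 + 2*x^2 + 48*x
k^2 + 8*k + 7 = (k + 1)*(k + 7)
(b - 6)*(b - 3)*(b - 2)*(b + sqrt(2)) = b^4 - 11*b^3 + sqrt(2)*b^3 - 11*sqrt(2)*b^2 + 36*b^2 - 36*b + 36*sqrt(2)*b - 36*sqrt(2)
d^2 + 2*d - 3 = (d - 1)*(d + 3)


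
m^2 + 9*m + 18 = (m + 3)*(m + 6)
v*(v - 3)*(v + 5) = v^3 + 2*v^2 - 15*v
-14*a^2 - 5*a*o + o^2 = (-7*a + o)*(2*a + o)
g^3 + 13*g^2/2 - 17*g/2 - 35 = (g - 5/2)*(g + 2)*(g + 7)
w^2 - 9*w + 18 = (w - 6)*(w - 3)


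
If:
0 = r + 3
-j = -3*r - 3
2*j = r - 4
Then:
No Solution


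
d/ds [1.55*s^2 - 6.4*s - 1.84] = 3.1*s - 6.4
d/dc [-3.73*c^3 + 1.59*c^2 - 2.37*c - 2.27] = -11.19*c^2 + 3.18*c - 2.37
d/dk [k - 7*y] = 1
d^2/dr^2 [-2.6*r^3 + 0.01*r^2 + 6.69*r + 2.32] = 0.02 - 15.6*r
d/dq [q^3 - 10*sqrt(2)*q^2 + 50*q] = 3*q^2 - 20*sqrt(2)*q + 50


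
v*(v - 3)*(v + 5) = v^3 + 2*v^2 - 15*v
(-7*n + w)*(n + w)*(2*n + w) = -14*n^3 - 19*n^2*w - 4*n*w^2 + w^3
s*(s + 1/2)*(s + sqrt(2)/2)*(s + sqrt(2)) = s^4 + s^3/2 + 3*sqrt(2)*s^3/2 + s^2 + 3*sqrt(2)*s^2/4 + s/2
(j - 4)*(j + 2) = j^2 - 2*j - 8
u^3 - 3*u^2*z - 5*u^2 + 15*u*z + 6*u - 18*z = (u - 3)*(u - 2)*(u - 3*z)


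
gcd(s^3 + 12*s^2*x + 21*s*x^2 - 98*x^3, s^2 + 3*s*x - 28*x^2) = s + 7*x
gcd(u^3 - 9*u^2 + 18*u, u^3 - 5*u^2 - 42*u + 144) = u - 3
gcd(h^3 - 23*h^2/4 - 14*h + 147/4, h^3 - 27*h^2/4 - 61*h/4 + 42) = h^2 + 5*h/4 - 21/4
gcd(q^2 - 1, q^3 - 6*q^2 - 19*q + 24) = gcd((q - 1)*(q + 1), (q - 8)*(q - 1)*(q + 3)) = q - 1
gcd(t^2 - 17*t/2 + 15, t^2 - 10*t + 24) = t - 6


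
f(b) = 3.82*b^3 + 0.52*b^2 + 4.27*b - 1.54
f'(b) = 11.46*b^2 + 1.04*b + 4.27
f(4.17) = 302.30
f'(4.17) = 207.88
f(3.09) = 129.32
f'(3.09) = 116.90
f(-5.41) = -614.28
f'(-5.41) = 334.06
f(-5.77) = -742.69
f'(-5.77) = 379.81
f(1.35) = 14.57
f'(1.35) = 26.56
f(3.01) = 120.20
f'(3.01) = 111.23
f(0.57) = 1.77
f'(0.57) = 8.59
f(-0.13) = -2.09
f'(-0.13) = 4.33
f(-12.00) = -6578.86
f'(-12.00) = 1642.03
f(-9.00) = -2782.63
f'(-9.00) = 923.17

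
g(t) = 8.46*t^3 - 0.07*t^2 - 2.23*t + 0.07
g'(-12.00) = 3654.17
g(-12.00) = -14602.13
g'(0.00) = -2.23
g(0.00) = 0.07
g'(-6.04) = 924.52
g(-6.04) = -1853.17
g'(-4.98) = 627.90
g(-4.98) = -1035.42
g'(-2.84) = 202.87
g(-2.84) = -187.95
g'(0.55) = 5.37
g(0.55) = 0.23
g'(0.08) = -2.08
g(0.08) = -0.10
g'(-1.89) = 88.69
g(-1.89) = -53.08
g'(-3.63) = 332.71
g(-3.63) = -397.42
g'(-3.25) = 266.30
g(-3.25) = -283.84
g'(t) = 25.38*t^2 - 0.14*t - 2.23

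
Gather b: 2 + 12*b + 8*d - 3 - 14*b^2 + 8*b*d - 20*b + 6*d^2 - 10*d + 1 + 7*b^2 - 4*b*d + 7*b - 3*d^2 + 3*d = -7*b^2 + b*(4*d - 1) + 3*d^2 + d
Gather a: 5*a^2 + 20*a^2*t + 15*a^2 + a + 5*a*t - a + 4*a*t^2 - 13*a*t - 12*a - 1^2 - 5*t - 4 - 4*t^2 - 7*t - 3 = a^2*(20*t + 20) + a*(4*t^2 - 8*t - 12) - 4*t^2 - 12*t - 8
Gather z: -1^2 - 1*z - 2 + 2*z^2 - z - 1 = 2*z^2 - 2*z - 4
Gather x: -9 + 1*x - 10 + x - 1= 2*x - 20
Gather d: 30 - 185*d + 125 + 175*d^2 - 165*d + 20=175*d^2 - 350*d + 175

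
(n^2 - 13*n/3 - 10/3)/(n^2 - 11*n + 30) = (n + 2/3)/(n - 6)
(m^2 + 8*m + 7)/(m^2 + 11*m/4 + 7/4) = 4*(m + 7)/(4*m + 7)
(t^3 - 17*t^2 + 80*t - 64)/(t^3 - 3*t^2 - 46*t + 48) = (t - 8)/(t + 6)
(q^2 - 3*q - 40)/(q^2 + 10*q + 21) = (q^2 - 3*q - 40)/(q^2 + 10*q + 21)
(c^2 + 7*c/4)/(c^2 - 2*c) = (c + 7/4)/(c - 2)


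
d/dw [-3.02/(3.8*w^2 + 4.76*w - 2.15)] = (22.952*w + 14.3752)/(3.8*w^2 + 4.76*w - 2.15)^2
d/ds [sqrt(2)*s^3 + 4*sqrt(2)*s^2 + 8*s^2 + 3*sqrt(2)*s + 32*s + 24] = 3*sqrt(2)*s^2 + 8*sqrt(2)*s + 16*s + 3*sqrt(2) + 32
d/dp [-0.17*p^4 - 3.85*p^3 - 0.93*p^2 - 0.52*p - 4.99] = -0.68*p^3 - 11.55*p^2 - 1.86*p - 0.52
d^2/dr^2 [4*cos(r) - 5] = -4*cos(r)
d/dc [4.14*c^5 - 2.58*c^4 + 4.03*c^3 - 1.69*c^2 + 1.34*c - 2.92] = 20.7*c^4 - 10.32*c^3 + 12.09*c^2 - 3.38*c + 1.34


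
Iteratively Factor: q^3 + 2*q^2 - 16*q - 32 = (q + 4)*(q^2 - 2*q - 8) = (q + 2)*(q + 4)*(q - 4)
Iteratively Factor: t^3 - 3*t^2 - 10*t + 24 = (t + 3)*(t^2 - 6*t + 8) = (t - 4)*(t + 3)*(t - 2)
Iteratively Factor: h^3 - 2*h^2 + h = (h - 1)*(h^2 - h) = h*(h - 1)*(h - 1)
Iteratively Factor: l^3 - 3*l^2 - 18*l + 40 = (l - 2)*(l^2 - l - 20) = (l - 5)*(l - 2)*(l + 4)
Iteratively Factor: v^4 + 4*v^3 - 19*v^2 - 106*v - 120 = (v + 2)*(v^3 + 2*v^2 - 23*v - 60) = (v + 2)*(v + 4)*(v^2 - 2*v - 15) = (v - 5)*(v + 2)*(v + 4)*(v + 3)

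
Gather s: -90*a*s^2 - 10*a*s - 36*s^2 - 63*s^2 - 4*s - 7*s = s^2*(-90*a - 99) + s*(-10*a - 11)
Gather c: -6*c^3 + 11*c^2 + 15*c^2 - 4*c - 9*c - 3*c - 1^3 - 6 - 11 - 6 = -6*c^3 + 26*c^2 - 16*c - 24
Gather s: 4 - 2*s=4 - 2*s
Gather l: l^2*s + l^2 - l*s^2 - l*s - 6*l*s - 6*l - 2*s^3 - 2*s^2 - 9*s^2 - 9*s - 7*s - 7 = l^2*(s + 1) + l*(-s^2 - 7*s - 6) - 2*s^3 - 11*s^2 - 16*s - 7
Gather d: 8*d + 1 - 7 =8*d - 6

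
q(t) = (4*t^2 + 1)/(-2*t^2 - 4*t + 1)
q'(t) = 8*t/(-2*t^2 - 4*t + 1) + (4*t + 4)*(4*t^2 + 1)/(-2*t^2 - 4*t + 1)^2 = 4*(-4*t^2 + 3*t + 1)/(4*t^4 + 16*t^3 + 12*t^2 - 8*t + 1)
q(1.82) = -1.10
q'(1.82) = -0.16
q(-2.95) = -7.78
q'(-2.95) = -8.05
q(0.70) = -1.06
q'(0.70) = 0.59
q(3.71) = -1.36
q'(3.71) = -0.10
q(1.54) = -1.06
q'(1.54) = -0.16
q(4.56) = -1.43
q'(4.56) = -0.08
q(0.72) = -1.05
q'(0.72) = 0.51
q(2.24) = -1.17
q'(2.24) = -0.15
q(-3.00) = -7.40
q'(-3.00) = -7.04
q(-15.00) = -2.32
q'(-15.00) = -0.02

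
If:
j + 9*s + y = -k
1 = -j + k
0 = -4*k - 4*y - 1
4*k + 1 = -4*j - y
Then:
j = -15/28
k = 13/28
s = 11/126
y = -5/7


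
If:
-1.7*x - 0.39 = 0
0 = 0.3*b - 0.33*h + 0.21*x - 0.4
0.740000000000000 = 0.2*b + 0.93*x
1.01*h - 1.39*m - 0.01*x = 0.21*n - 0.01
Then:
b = 4.77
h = 2.98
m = 2.17076200002565 - 0.151079136690647*n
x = -0.23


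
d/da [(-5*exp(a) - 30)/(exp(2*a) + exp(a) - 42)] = 5*((exp(a) + 6)*(2*exp(a) + 1) - exp(2*a) - exp(a) + 42)*exp(a)/(exp(2*a) + exp(a) - 42)^2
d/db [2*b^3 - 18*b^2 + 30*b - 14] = 6*b^2 - 36*b + 30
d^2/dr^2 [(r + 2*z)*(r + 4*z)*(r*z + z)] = 2*z*(3*r + 6*z + 1)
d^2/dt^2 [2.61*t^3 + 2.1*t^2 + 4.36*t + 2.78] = 15.66*t + 4.2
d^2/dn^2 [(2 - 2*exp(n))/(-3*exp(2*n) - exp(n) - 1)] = (18*exp(4*n) - 78*exp(3*n) - 54*exp(2*n) + 20*exp(n) + 4)*exp(n)/(27*exp(6*n) + 27*exp(5*n) + 36*exp(4*n) + 19*exp(3*n) + 12*exp(2*n) + 3*exp(n) + 1)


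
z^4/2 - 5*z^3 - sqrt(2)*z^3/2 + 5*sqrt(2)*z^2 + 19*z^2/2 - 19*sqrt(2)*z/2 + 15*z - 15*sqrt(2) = (z/2 + 1/2)*(z - 6)*(z - 5)*(z - sqrt(2))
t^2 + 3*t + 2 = (t + 1)*(t + 2)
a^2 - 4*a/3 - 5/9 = (a - 5/3)*(a + 1/3)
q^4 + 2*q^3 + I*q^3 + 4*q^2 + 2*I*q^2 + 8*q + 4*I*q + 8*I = (q + 2)*(q - 2*I)*(q + I)*(q + 2*I)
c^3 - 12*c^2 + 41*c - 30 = (c - 6)*(c - 5)*(c - 1)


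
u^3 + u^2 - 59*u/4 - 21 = (u - 4)*(u + 3/2)*(u + 7/2)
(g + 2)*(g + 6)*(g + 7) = g^3 + 15*g^2 + 68*g + 84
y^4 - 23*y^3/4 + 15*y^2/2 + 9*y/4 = y*(y - 3)^2*(y + 1/4)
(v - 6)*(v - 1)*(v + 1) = v^3 - 6*v^2 - v + 6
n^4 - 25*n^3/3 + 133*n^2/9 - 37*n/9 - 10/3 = (n - 6)*(n - 5/3)*(n - 1)*(n + 1/3)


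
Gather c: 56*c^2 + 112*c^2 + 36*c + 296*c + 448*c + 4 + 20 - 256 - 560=168*c^2 + 780*c - 792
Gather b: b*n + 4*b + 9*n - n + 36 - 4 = b*(n + 4) + 8*n + 32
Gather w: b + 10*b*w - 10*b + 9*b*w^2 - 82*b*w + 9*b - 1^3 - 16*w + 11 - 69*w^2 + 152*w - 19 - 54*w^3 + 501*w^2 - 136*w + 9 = -72*b*w - 54*w^3 + w^2*(9*b + 432)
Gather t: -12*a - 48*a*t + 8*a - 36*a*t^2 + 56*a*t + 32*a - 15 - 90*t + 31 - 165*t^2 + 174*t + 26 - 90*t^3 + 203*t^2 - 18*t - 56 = 28*a - 90*t^3 + t^2*(38 - 36*a) + t*(8*a + 66) - 14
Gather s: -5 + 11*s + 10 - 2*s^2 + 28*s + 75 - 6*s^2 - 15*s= -8*s^2 + 24*s + 80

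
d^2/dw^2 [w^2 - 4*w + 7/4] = 2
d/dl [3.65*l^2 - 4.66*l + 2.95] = 7.3*l - 4.66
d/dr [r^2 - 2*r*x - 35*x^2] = 2*r - 2*x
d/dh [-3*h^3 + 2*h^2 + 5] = h*(4 - 9*h)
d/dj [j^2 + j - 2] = 2*j + 1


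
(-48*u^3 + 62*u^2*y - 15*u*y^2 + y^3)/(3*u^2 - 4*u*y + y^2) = (48*u^2 - 14*u*y + y^2)/(-3*u + y)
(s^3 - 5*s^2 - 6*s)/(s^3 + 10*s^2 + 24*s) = (s^2 - 5*s - 6)/(s^2 + 10*s + 24)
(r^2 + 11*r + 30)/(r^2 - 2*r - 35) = (r + 6)/(r - 7)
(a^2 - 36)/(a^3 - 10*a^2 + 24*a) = (a + 6)/(a*(a - 4))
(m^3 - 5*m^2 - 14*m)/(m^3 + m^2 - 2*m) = (m - 7)/(m - 1)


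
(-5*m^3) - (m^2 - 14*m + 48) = -5*m^3 - m^2 + 14*m - 48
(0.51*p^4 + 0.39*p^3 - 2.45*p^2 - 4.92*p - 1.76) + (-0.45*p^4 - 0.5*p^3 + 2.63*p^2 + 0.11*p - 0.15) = 0.06*p^4 - 0.11*p^3 + 0.18*p^2 - 4.81*p - 1.91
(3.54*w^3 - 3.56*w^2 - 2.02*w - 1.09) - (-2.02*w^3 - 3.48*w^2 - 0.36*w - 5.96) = 5.56*w^3 - 0.0800000000000001*w^2 - 1.66*w + 4.87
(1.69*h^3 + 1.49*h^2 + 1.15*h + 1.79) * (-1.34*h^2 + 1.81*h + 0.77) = -2.2646*h^5 + 1.0623*h^4 + 2.4572*h^3 + 0.8302*h^2 + 4.1254*h + 1.3783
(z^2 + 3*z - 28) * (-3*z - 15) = -3*z^3 - 24*z^2 + 39*z + 420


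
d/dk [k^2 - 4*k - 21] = 2*k - 4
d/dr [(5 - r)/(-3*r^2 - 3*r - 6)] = (r^2 + r - (r - 5)*(2*r + 1) + 2)/(3*(r^2 + r + 2)^2)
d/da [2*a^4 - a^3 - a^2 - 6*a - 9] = 8*a^3 - 3*a^2 - 2*a - 6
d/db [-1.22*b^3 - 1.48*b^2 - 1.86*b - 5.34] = -3.66*b^2 - 2.96*b - 1.86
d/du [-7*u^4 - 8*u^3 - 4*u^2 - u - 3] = -28*u^3 - 24*u^2 - 8*u - 1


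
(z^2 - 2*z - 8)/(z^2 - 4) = (z - 4)/(z - 2)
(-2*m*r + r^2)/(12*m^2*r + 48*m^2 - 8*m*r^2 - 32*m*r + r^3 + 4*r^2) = r/(-6*m*r - 24*m + r^2 + 4*r)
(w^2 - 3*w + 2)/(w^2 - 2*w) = (w - 1)/w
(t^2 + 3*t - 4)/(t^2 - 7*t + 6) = (t + 4)/(t - 6)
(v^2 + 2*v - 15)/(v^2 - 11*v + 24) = (v + 5)/(v - 8)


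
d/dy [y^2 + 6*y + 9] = 2*y + 6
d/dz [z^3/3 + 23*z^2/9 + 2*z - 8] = z^2 + 46*z/9 + 2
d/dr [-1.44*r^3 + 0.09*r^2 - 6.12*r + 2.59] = -4.32*r^2 + 0.18*r - 6.12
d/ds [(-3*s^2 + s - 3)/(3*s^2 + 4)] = (-3*s^2 - 6*s + 4)/(9*s^4 + 24*s^2 + 16)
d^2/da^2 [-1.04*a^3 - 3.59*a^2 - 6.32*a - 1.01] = -6.24*a - 7.18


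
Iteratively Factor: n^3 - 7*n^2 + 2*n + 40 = (n + 2)*(n^2 - 9*n + 20) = (n - 4)*(n + 2)*(n - 5)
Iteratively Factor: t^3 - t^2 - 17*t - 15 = (t - 5)*(t^2 + 4*t + 3) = (t - 5)*(t + 3)*(t + 1)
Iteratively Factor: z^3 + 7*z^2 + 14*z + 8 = (z + 4)*(z^2 + 3*z + 2) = (z + 1)*(z + 4)*(z + 2)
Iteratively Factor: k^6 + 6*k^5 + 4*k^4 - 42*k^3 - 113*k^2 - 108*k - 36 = (k + 3)*(k^5 + 3*k^4 - 5*k^3 - 27*k^2 - 32*k - 12) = (k + 1)*(k + 3)*(k^4 + 2*k^3 - 7*k^2 - 20*k - 12) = (k + 1)*(k + 2)*(k + 3)*(k^3 - 7*k - 6) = (k - 3)*(k + 1)*(k + 2)*(k + 3)*(k^2 + 3*k + 2) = (k - 3)*(k + 1)*(k + 2)^2*(k + 3)*(k + 1)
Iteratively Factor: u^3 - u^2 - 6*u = (u + 2)*(u^2 - 3*u) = u*(u + 2)*(u - 3)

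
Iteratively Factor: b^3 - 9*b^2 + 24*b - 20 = (b - 2)*(b^2 - 7*b + 10) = (b - 2)^2*(b - 5)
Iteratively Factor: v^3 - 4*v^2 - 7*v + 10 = (v - 5)*(v^2 + v - 2) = (v - 5)*(v - 1)*(v + 2)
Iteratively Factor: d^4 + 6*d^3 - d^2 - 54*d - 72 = (d - 3)*(d^3 + 9*d^2 + 26*d + 24) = (d - 3)*(d + 2)*(d^2 + 7*d + 12) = (d - 3)*(d + 2)*(d + 4)*(d + 3)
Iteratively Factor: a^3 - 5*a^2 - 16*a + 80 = (a - 4)*(a^2 - a - 20) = (a - 5)*(a - 4)*(a + 4)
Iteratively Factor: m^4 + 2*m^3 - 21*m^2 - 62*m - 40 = (m + 2)*(m^3 - 21*m - 20) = (m - 5)*(m + 2)*(m^2 + 5*m + 4) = (m - 5)*(m + 2)*(m + 4)*(m + 1)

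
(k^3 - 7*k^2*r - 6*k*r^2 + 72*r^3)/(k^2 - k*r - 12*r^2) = k - 6*r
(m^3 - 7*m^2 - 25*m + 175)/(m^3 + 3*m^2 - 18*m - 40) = (m^2 - 12*m + 35)/(m^2 - 2*m - 8)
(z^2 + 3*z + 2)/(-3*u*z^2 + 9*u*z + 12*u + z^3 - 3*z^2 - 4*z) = (z + 2)/(-3*u*z + 12*u + z^2 - 4*z)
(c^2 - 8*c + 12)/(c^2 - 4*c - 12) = (c - 2)/(c + 2)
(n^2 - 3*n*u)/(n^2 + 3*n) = (n - 3*u)/(n + 3)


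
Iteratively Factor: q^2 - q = (q)*(q - 1)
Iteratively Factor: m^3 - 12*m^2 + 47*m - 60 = (m - 4)*(m^2 - 8*m + 15) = (m - 5)*(m - 4)*(m - 3)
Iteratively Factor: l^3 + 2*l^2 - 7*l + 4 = (l - 1)*(l^2 + 3*l - 4) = (l - 1)^2*(l + 4)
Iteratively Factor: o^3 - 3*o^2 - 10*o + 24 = (o - 2)*(o^2 - o - 12) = (o - 2)*(o + 3)*(o - 4)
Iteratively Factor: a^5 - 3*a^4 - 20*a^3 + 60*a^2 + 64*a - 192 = (a - 4)*(a^4 + a^3 - 16*a^2 - 4*a + 48) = (a - 4)*(a - 3)*(a^3 + 4*a^2 - 4*a - 16) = (a - 4)*(a - 3)*(a - 2)*(a^2 + 6*a + 8) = (a - 4)*(a - 3)*(a - 2)*(a + 4)*(a + 2)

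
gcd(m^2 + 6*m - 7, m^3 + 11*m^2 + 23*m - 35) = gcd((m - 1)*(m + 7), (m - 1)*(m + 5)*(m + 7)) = m^2 + 6*m - 7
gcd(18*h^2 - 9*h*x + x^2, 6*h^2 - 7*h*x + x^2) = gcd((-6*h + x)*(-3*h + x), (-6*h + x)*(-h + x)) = -6*h + x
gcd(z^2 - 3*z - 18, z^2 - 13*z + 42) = z - 6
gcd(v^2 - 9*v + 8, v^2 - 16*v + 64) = v - 8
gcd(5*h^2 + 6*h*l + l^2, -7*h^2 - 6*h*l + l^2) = h + l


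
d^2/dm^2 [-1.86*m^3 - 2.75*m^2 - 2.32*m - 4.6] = -11.16*m - 5.5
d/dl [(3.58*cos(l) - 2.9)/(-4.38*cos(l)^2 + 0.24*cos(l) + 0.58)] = (-15.6804*cos(l)^2 + 25.404*cos(l) - 2.7724)*sin(l)/(19.1844*cos(l)^4 - 2.1024*cos(l)^3 - 5.0232*cos(l)^2 + 0.2784*cos(l) + 0.3364)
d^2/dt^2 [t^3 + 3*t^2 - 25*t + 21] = 6*t + 6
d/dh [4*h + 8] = 4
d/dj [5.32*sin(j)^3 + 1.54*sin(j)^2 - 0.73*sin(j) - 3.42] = (15.96*sin(j)^2 + 3.08*sin(j) - 0.73)*cos(j)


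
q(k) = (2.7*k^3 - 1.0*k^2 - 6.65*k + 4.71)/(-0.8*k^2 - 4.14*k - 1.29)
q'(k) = (1.6*k + 4.14)*(2.7*k^3 - 1.0*k^2 - 6.65*k + 4.71)/(-0.8*k^2 - 4.14*k - 1.29)^2 + (8.1*k^2 - 2.0*k - 6.65)/(-0.8*k^2 - 4.14*k - 1.29)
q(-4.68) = -466.60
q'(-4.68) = 3093.15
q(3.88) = -4.14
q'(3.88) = -2.20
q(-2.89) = -12.42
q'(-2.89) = 18.23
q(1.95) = -0.64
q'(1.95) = -1.26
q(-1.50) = 1.06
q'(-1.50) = 5.27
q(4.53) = -5.62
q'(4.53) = -2.37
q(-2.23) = -3.88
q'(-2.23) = 9.05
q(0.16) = -1.84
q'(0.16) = 7.53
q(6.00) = -9.32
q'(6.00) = -2.64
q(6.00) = -9.32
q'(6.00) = -2.64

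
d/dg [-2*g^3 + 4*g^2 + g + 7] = -6*g^2 + 8*g + 1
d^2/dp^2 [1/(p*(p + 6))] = 2*(p^2 + p*(p + 6) + (p + 6)^2)/(p^3*(p + 6)^3)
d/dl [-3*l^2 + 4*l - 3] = 4 - 6*l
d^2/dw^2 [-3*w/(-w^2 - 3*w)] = 6/(w^3 + 9*w^2 + 27*w + 27)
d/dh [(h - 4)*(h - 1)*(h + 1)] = 3*h^2 - 8*h - 1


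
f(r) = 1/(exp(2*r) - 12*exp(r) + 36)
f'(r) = (-2*exp(2*r) + 12*exp(r))/(exp(2*r) - 12*exp(r) + 36)^2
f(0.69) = 0.06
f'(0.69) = 0.06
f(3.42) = 0.00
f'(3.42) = -0.00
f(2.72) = 0.01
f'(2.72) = -0.04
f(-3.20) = 0.03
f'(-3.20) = 0.00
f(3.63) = 0.00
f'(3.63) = -0.00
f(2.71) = 0.01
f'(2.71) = -0.04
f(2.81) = 0.01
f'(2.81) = -0.03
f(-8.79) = 0.03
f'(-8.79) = 0.00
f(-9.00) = 0.03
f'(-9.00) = 0.00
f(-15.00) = 0.03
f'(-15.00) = 0.00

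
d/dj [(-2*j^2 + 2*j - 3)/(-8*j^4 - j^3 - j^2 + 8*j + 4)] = (-32*j^5 + 46*j^4 - 92*j^3 - 23*j^2 - 22*j + 32)/(64*j^8 + 16*j^7 + 17*j^6 - 126*j^5 - 79*j^4 - 24*j^3 + 56*j^2 + 64*j + 16)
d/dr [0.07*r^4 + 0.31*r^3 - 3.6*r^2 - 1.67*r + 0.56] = 0.28*r^3 + 0.93*r^2 - 7.2*r - 1.67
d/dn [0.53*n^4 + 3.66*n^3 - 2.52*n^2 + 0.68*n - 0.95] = 2.12*n^3 + 10.98*n^2 - 5.04*n + 0.68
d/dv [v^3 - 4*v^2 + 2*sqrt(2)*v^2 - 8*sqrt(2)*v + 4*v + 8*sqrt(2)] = 3*v^2 - 8*v + 4*sqrt(2)*v - 8*sqrt(2) + 4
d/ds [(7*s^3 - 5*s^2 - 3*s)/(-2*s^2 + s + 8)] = (-14*s^4 + 14*s^3 + 157*s^2 - 80*s - 24)/(4*s^4 - 4*s^3 - 31*s^2 + 16*s + 64)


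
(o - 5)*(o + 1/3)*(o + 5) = o^3 + o^2/3 - 25*o - 25/3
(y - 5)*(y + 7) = y^2 + 2*y - 35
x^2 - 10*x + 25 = (x - 5)^2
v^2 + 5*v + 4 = (v + 1)*(v + 4)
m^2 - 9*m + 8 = (m - 8)*(m - 1)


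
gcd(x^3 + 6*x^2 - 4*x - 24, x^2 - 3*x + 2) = x - 2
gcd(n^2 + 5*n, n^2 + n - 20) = n + 5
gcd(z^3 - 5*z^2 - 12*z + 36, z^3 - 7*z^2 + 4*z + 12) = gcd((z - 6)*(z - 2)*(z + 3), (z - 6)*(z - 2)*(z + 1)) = z^2 - 8*z + 12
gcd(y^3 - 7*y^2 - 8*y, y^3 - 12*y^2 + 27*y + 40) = y^2 - 7*y - 8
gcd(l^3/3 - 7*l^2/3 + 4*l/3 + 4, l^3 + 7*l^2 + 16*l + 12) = 1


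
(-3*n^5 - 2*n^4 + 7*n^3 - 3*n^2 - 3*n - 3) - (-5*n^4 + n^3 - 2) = -3*n^5 + 3*n^4 + 6*n^3 - 3*n^2 - 3*n - 1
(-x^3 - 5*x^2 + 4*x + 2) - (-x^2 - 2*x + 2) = -x^3 - 4*x^2 + 6*x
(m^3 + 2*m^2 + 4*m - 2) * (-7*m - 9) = -7*m^4 - 23*m^3 - 46*m^2 - 22*m + 18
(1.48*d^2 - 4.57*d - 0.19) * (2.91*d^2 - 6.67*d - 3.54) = 4.3068*d^4 - 23.1703*d^3 + 24.6898*d^2 + 17.4451*d + 0.6726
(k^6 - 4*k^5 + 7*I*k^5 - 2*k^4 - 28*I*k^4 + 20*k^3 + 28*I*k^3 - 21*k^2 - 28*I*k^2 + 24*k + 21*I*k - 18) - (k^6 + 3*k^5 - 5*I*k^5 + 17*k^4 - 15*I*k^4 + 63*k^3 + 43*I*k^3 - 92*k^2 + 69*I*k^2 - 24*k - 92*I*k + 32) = -7*k^5 + 12*I*k^5 - 19*k^4 - 13*I*k^4 - 43*k^3 - 15*I*k^3 + 71*k^2 - 97*I*k^2 + 48*k + 113*I*k - 50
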